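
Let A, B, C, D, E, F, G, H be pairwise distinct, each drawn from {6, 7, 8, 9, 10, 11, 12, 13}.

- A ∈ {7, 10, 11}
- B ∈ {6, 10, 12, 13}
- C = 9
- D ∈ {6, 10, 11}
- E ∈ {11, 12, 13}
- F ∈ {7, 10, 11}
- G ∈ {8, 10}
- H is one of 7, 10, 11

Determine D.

6

C has just one choice, so C = 9.
The 7 still-open variables together cover exactly {6, 7, 8, 10, 11, 12, 13} — 7 values for 7 variables — and 8 appears only in G's list, so G = 8.
The 3 variables A, F, H are confined to {7, 10, 11}, which locks those values in; drop them from B, D, E.
So D = 6.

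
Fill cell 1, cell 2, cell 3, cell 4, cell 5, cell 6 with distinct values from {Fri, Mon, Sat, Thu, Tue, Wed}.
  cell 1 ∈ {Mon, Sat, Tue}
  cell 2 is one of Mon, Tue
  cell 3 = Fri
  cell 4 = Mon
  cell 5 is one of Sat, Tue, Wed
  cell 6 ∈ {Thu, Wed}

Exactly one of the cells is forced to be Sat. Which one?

cell 1

cell 3's domain is down to {Fri}, so cell 3 = Fri.
cell 4 has just one choice, so cell 4 = Mon. So cell 1, cell 2 can't be Mon.
cell 2 has just one choice, so cell 2 = Tue. So cell 1, cell 5 can't be Tue.
So Sat goes to cell 1.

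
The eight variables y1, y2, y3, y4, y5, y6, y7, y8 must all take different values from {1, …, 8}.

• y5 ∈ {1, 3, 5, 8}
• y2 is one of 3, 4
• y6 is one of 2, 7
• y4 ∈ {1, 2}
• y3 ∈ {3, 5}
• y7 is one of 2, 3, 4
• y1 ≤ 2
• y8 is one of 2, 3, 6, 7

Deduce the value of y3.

5

The 8 variables draw from only 8 values {1, 2, 3, 4, 5, 6, 7, 8}, so each is used; only y8 can be 6, hence y8 = 6.
Among the 7 still-open variables, 7 fits only y6 (and all 7 values in {1, 2, 3, 4, 5, 7, 8} must be used), so y6 = 7.
The 6 still-open variables draw from only 6 values {1, 2, 3, 4, 5, 8}, so each is used; only y5 can be 8, hence y5 = 8.
Among the 5 still-open variables, 5 fits only y3 (and all 5 values in {1, 2, 3, 4, 5} must be used), so y3 = 5.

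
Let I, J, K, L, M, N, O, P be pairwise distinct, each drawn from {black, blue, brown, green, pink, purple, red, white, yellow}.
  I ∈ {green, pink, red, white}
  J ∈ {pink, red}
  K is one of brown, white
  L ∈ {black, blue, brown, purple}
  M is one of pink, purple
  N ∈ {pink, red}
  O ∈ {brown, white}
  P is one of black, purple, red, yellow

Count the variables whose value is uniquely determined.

The 2 variables J and N are confined to {pink, red}, which locks those values in; drop them from I, M, P.
That leaves M = purple. Eliminate purple elsewhere: L, P.
The 2 variables K and O are confined to {brown, white}, which locks those values in; drop them from I, L.
I has just one choice, so I = green.
Determined: I=green, M=purple. The other variables each still have more than one consistent value. That makes 2.

2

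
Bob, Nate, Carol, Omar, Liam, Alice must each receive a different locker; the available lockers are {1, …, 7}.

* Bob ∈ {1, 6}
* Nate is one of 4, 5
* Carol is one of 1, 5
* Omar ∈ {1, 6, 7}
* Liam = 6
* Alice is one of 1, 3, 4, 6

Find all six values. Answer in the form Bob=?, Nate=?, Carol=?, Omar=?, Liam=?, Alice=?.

Bob=1, Nate=4, Carol=5, Omar=7, Liam=6, Alice=3

Liam's domain is down to {6}, so Liam = 6. Strike 6 from Bob, Omar, Alice.
That leaves Bob = 1. So Carol, Omar, Alice can't be 1.
Carol has just one choice, so Carol = 5. So Nate can't be 5.
That leaves Omar = 7.
Nate must be 4 (only option left). So Alice can't be 4.
Alice has just one choice, so Alice = 3.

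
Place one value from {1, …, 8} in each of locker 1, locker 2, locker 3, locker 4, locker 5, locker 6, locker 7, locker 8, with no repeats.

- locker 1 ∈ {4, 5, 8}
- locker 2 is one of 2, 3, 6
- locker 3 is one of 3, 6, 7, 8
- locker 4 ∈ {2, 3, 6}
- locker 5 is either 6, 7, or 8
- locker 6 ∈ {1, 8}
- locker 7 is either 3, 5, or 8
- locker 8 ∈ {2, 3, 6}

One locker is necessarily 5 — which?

locker 7

The 8 variables draw from only 8 values {1, 2, 3, 4, 5, 6, 7, 8}, so each is used; only locker 6 can be 1, hence locker 6 = 1.
The 7 still-open variables together cover exactly {2, 3, 4, 5, 6, 7, 8} — 7 values for 7 variables — and 4 appears only in locker 1's list, so locker 1 = 4.
The 6 still-open variables together cover exactly {2, 3, 5, 6, 7, 8} — 6 values for 6 variables — and 5 appears only in locker 7's list, so locker 7 = 5.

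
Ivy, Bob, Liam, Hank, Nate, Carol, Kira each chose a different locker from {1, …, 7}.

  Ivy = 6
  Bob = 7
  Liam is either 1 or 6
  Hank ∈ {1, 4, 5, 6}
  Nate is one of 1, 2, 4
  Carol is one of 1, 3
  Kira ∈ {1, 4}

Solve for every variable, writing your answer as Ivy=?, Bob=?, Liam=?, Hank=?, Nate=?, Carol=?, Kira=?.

Ivy's domain is down to {6}, so Ivy = 6. Eliminate 6 elsewhere: Liam, Hank.
Bob has just one choice, so Bob = 7.
That leaves Liam = 1. So Hank, Nate, Carol, Kira can't be 1.
Carol has just one choice, so Carol = 3.
Kira's domain is down to {4}, so Kira = 4. Eliminate 4 elsewhere: Hank, Nate.
Hank has just one choice, so Hank = 5.
Nate's domain is down to {2}, so Nate = 2.

Ivy=6, Bob=7, Liam=1, Hank=5, Nate=2, Carol=3, Kira=4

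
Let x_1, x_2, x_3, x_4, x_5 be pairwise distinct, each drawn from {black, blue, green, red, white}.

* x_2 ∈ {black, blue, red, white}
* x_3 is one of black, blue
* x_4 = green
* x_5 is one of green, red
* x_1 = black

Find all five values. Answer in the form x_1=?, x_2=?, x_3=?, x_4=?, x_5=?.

x_1=black, x_2=white, x_3=blue, x_4=green, x_5=red

x_1's domain is down to {black}, so x_1 = black. So x_2, x_3 can't be black.
x_3 must be blue (only option left). Strike blue from x_2.
x_4 has just one choice, so x_4 = green. So x_5 can't be green.
That leaves x_5 = red. Strike red from x_2.
x_2 has just one choice, so x_2 = white.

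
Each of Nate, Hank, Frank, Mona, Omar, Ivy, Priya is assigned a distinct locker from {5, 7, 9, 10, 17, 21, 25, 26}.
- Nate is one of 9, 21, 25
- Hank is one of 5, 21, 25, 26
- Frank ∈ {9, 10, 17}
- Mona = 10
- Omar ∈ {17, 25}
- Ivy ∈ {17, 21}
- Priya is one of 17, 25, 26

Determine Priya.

26

Mona must be 10 (only option left). Remove 10 from Frank.
The 6 still-open variables draw from only 6 values {5, 9, 17, 21, 25, 26}, so each is used; only Hank can be 5, hence Hank = 5.
Among the 5 still-open variables, 26 fits only Priya (and all 5 values in {9, 17, 21, 25, 26} must be used), so Priya = 26.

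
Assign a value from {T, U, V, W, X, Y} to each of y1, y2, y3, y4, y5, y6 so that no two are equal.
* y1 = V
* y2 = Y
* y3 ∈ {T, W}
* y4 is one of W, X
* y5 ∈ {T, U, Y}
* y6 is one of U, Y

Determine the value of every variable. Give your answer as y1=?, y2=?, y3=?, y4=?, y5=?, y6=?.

y1=V, y2=Y, y3=W, y4=X, y5=T, y6=U

y1 has just one choice, so y1 = V.
y2 has just one choice, so y2 = Y. Remove Y from y5, y6.
y6's domain is down to {U}, so y6 = U. Eliminate U elsewhere: y5.
y5's domain is down to {T}, so y5 = T. Eliminate T elsewhere: y3.
y3 must be W (only option left). So y4 can't be W.
That leaves y4 = X.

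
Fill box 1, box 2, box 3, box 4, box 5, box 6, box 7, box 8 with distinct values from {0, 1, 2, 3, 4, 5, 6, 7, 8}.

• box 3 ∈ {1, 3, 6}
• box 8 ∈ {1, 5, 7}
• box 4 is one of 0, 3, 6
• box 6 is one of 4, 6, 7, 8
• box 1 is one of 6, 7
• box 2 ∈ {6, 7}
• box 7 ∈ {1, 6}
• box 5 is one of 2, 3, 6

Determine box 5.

The 2 variables box 1 and box 2 are confined to {6, 7}, which locks those values in; drop them from box 3, box 4, box 5, box 6, box 7, box 8.
box 7's domain is down to {1}, so box 7 = 1. Eliminate 1 elsewhere: box 3, box 8.
box 8 has just one choice, so box 8 = 5.
box 3 must be 3 (only option left). Eliminate 3 elsewhere: box 4, box 5.
So box 5 = 2.

2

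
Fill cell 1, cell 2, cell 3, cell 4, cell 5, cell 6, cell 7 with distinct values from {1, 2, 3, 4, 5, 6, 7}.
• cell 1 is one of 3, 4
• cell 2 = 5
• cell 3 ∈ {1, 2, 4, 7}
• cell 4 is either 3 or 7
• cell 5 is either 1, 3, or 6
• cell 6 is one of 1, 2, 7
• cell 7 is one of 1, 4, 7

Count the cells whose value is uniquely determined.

2

cell 2 must be 5 (only option left).
Among the 6 still-open variables, 6 fits only cell 5 (and all 6 values in {1, 2, 3, 4, 6, 7} must be used), so cell 5 = 6.
Determined: cell 2=5, cell 5=6. The other cells each still have more than one consistent value. That makes 2.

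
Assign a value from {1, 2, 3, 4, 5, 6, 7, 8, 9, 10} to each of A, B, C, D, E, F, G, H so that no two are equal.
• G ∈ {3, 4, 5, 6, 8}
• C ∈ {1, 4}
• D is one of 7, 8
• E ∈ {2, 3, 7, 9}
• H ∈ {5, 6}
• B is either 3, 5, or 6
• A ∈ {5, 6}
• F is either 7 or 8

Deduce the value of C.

1

A and H between them cover only {5, 6} — a naked pair. Remove those values from B, G.
That leaves B = 3. Remove 3 from E, G.
The 2 variables D and F are confined to {7, 8}, which locks those values in; drop them from E, G.
G's domain is down to {4}, so G = 4. Strike 4 from C.
So C = 1.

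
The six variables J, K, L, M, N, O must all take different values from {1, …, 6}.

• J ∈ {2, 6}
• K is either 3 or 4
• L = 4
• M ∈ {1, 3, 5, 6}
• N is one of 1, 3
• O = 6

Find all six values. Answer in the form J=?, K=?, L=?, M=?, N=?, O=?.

L must be 4 (only option left). Remove 4 from K.
O's domain is down to {6}, so O = 6. Eliminate 6 elsewhere: J, M.
J's domain is down to {2}, so J = 2.
K has just one choice, so K = 3. So M, N can't be 3.
That leaves N = 1. Remove 1 from M.
M has just one choice, so M = 5.

J=2, K=3, L=4, M=5, N=1, O=6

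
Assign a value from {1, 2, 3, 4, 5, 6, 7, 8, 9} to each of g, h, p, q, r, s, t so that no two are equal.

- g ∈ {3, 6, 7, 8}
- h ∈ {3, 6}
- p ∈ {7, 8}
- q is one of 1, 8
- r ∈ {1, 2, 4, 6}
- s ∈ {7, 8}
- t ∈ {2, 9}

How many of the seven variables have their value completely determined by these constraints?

The 2 variables p and s are confined to {7, 8}, which locks those values in; drop them from g, q.
That leaves q = 1. Eliminate 1 elsewhere: r.
g and h between them cover only {3, 6} — a naked pair. Remove those values from r.
Determined: q=1. The other variables each still have more than one consistent value. That makes 1.

1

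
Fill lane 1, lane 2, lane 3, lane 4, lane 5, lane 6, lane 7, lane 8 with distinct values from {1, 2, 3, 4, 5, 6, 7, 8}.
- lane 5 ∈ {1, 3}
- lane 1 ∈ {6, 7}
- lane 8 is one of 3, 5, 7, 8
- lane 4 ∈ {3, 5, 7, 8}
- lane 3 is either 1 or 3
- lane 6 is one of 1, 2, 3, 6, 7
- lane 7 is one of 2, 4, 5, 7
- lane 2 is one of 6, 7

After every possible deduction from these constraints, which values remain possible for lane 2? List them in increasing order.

6, 7

The 8 variables together cover exactly {1, 2, 3, 4, 5, 6, 7, 8} — 8 values for 8 variables — and 4 appears only in lane 7's list, so lane 7 = 4.
The 7 still-open variables together cover exactly {1, 2, 3, 5, 6, 7, 8} — 7 values for 7 variables — and 2 appears only in lane 6's list, so lane 6 = 2.
lane 1 and lane 2 share exactly the 2 values {6, 7}; by pigeonhole those values go to them, so strike 6, 7 from lane 4, lane 8.
The 2 variables lane 3 and lane 5 are confined to {1, 3}, which locks those values in; drop them from lane 4, lane 8.
No further eliminations apply; lane 2 can still be any of 6, 7.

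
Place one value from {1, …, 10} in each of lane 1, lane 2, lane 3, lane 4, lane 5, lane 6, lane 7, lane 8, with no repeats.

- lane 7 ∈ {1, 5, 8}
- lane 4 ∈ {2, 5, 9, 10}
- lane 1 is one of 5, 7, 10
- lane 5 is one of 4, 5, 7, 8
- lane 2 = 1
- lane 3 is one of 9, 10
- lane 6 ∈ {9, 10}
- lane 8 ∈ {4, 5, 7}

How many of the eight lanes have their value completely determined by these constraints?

lane 2 must be 1 (only option left). Eliminate 1 elsewhere: lane 7.
The 7 still-open variables draw from only 7 values {2, 4, 5, 7, 8, 9, 10}, so each is used; only lane 4 can be 2, hence lane 4 = 2.
lane 3 and lane 6 share exactly the 2 values {9, 10}; by pigeonhole those values go to them, so strike 9, 10 from lane 1.
Determined: lane 2=1, lane 4=2. The other lanes each still have more than one consistent value. That makes 2.

2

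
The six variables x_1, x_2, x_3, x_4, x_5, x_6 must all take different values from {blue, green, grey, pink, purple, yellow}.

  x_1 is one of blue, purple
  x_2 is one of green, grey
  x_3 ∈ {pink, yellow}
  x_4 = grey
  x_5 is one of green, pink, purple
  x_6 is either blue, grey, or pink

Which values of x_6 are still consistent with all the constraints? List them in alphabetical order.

blue, pink

x_4 must be grey (only option left). So x_2, x_6 can't be grey.
x_2's domain is down to {green}, so x_2 = green. Remove green from x_5.
Among the 4 still-open variables, yellow fits only x_3 (and all 4 values in {blue, pink, purple, yellow} must be used), so x_3 = yellow.
No further eliminations apply; x_6 can still be any of blue, pink.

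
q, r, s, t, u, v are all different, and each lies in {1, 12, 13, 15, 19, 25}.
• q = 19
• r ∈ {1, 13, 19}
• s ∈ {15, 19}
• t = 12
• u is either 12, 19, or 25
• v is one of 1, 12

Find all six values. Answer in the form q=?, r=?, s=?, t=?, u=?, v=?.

q=19, r=13, s=15, t=12, u=25, v=1

q must be 19 (only option left). Strike 19 from r, s, u.
s must be 15 (only option left).
t has just one choice, so t = 12. Eliminate 12 elsewhere: u, v.
That leaves u = 25.
v has just one choice, so v = 1. Remove 1 from r.
r must be 13 (only option left).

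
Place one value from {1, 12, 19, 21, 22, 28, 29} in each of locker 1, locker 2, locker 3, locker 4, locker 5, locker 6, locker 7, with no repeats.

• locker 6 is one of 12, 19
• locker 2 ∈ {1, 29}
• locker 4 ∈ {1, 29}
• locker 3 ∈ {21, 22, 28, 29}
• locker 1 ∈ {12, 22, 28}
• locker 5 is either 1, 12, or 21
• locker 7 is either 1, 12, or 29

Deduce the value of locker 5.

21

Among the 7 variables, 19 fits only locker 6 (and all 7 values in {1, 12, 19, 21, 22, 28, 29} must be used), so locker 6 = 19.
The 2 variables locker 2 and locker 4 are confined to {1, 29}, which locks those values in; drop them from locker 3, locker 5, locker 7.
locker 7 must be 12 (only option left). Strike 12 from locker 1, locker 5.
So locker 5 = 21.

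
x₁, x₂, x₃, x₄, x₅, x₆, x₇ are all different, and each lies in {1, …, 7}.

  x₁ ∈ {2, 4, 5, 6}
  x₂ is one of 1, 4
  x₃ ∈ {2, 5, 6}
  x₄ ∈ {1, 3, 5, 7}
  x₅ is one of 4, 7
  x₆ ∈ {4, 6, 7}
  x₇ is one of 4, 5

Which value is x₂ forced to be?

1

The 7 variables together cover exactly {1, 2, 3, 4, 5, 6, 7} — 7 values for 7 variables — and 3 appears only in x₄'s list, so x₄ = 3.
The 6 still-open variables together cover exactly {1, 2, 4, 5, 6, 7} — 6 values for 6 variables — and 1 appears only in x₂'s list, so x₂ = 1.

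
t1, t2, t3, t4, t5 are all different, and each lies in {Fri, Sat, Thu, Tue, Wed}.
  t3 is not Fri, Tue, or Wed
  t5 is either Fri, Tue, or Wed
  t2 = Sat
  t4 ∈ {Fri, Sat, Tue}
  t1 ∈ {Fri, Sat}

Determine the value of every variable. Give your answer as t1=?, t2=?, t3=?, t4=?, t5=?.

t2's domain is down to {Sat}, so t2 = Sat. So t1, t3, t4 can't be Sat.
That leaves t3 = Thu.
That leaves t1 = Fri. Eliminate Fri elsewhere: t4, t5.
t4 must be Tue (only option left). Strike Tue from t5.
That leaves t5 = Wed.

t1=Fri, t2=Sat, t3=Thu, t4=Tue, t5=Wed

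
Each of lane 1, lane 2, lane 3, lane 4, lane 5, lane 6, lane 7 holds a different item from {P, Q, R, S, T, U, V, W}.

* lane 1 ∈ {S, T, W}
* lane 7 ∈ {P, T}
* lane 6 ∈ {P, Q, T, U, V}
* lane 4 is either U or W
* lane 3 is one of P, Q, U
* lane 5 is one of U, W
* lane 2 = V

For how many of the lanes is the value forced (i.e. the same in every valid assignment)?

2

lane 2 must be V (only option left). Eliminate V elsewhere: lane 6.
Among the 6 still-open variables, S fits only lane 1 (and all 6 values in {P, Q, S, T, U, W} must be used), so lane 1 = S.
The 2 variables lane 4 and lane 5 are confined to {U, W}, which locks those values in; drop them from lane 3, lane 6.
Determined: lane 1=S, lane 2=V. The other lanes each still have more than one consistent value. That makes 2.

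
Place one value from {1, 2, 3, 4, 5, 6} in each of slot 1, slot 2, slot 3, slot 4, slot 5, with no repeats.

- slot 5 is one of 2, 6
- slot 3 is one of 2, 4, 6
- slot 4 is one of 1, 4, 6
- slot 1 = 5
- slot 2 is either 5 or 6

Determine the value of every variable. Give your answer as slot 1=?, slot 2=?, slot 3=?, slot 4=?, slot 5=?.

slot 1's domain is down to {5}, so slot 1 = 5. So slot 2 can't be 5.
slot 2 must be 6 (only option left). Remove 6 from slot 3, slot 4, slot 5.
slot 5's domain is down to {2}, so slot 5 = 2. Eliminate 2 elsewhere: slot 3.
That leaves slot 3 = 4. Remove 4 from slot 4.
slot 4's domain is down to {1}, so slot 4 = 1.

slot 1=5, slot 2=6, slot 3=4, slot 4=1, slot 5=2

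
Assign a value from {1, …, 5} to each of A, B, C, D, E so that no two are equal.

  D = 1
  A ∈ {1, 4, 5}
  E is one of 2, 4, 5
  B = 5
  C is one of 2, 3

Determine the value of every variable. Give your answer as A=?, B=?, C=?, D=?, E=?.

B's domain is down to {5}, so B = 5. So A, E can't be 5.
That leaves D = 1. Eliminate 1 elsewhere: A.
A must be 4 (only option left). Remove 4 from E.
E's domain is down to {2}, so E = 2. So C can't be 2.
C must be 3 (only option left).

A=4, B=5, C=3, D=1, E=2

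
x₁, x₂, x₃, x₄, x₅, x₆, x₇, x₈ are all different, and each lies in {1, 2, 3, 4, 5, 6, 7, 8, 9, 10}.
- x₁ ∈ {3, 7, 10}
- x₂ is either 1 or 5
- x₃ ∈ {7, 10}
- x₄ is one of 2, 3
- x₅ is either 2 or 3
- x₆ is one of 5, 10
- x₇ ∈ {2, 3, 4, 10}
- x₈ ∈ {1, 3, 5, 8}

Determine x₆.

5

The 8 variables together cover exactly {1, 2, 3, 4, 5, 7, 8, 10} — 8 values for 8 variables — and 4 appears only in x₇'s list, so x₇ = 4.
The 7 still-open variables draw from only 7 values {1, 2, 3, 5, 7, 8, 10}, so each is used; only x₈ can be 8, hence x₈ = 8.
Among the 6 still-open variables, 1 fits only x₂ (and all 6 values in {1, 2, 3, 5, 7, 10} must be used), so x₂ = 1.
The 5 still-open variables draw from only 5 values {2, 3, 5, 7, 10}, so each is used; only x₆ can be 5, hence x₆ = 5.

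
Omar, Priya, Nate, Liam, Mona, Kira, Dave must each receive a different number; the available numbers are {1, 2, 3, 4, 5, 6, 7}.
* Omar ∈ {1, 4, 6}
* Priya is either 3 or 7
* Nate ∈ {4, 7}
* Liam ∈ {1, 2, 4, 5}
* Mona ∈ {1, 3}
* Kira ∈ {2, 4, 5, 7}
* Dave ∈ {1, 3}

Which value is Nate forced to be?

4

Among the 7 variables, 6 fits only Omar (and all 7 values in {1, 2, 3, 4, 5, 6, 7} must be used), so Omar = 6.
The 2 variables Mona and Dave are confined to {1, 3}, which locks those values in; drop them from Priya, Liam.
Priya's domain is down to {7}, so Priya = 7. Eliminate 7 elsewhere: Nate, Kira.
So Nate = 4.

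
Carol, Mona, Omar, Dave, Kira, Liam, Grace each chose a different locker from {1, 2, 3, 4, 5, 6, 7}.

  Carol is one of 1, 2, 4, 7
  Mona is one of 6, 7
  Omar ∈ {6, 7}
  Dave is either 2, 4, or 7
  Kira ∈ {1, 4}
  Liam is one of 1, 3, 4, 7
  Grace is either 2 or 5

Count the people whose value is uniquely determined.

2

The 7 variables draw from only 7 values {1, 2, 3, 4, 5, 6, 7}, so each is used; only Liam can be 3, hence Liam = 3.
Among the 6 still-open variables, 5 fits only Grace (and all 6 values in {1, 2, 4, 5, 6, 7} must be used), so Grace = 5.
The 2 variables Mona and Omar are confined to {6, 7}, which locks those values in; drop them from Carol, Dave.
Determined: Liam=3, Grace=5. The other people each still have more than one consistent value. That makes 2.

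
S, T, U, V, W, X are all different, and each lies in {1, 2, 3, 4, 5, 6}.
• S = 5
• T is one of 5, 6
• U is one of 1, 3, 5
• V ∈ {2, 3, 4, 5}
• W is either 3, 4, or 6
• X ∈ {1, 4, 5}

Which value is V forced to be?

2

S must be 5 (only option left). So T, U, V, X can't be 5.
That leaves T = 6. Strike 6 from W.
Among the 4 still-open variables, 2 fits only V (and all 4 values in {1, 2, 3, 4} must be used), so V = 2.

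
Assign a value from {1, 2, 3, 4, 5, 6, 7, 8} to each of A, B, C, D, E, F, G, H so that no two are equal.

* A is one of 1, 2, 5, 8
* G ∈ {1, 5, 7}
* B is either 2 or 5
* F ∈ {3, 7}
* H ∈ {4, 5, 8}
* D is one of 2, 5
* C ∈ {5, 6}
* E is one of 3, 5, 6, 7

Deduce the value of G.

Among the 8 variables, 4 fits only H (and all 8 values in {1, 2, 3, 4, 5, 6, 7, 8} must be used), so H = 4.
Among the 7 still-open variables, 8 fits only A (and all 7 values in {1, 2, 3, 5, 6, 7, 8} must be used), so A = 8.
The 6 still-open variables draw from only 6 values {1, 2, 3, 5, 6, 7}, so each is used; only G can be 1, hence G = 1.

1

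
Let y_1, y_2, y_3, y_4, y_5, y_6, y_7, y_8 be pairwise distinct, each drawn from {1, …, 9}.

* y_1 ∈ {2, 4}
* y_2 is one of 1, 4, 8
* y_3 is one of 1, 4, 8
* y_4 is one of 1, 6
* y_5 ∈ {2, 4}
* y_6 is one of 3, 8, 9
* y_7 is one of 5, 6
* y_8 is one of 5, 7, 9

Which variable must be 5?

y_7

y_1 and y_5 between them cover only {2, 4} — a naked pair. Remove those values from y_2, y_3.
y_2 and y_3 share exactly the 2 values {1, 8}; by pigeonhole those values go to them, so strike 1, 8 from y_4, y_6.
That leaves y_4 = 6. So y_7 can't be 6.
So 5 goes to y_7.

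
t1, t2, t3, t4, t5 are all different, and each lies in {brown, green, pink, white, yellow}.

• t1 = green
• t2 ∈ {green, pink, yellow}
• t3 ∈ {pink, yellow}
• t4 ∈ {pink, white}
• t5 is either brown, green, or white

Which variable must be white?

t1 has just one choice, so t1 = green. Eliminate green elsewhere: t2, t5.
The 4 still-open variables together cover exactly {brown, pink, white, yellow} — 4 values for 4 variables — and brown appears only in t5's list, so t5 = brown.
The 3 still-open variables draw from only 3 values {pink, white, yellow}, so each is used; only t4 can be white, hence t4 = white.

t4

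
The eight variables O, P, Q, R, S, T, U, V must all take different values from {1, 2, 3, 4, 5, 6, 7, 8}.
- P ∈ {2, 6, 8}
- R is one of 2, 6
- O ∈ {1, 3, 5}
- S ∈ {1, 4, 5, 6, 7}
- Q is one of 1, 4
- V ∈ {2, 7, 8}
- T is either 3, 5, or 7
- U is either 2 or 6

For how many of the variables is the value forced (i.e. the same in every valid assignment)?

The 2 variables R and U are confined to {2, 6}, which locks those values in; drop them from P, S, V.
P must be 8 (only option left). Eliminate 8 elsewhere: V.
That leaves V = 7. Strike 7 from S, T.
Determined: P=8, V=7. The other variables each still have more than one consistent value. That makes 2.

2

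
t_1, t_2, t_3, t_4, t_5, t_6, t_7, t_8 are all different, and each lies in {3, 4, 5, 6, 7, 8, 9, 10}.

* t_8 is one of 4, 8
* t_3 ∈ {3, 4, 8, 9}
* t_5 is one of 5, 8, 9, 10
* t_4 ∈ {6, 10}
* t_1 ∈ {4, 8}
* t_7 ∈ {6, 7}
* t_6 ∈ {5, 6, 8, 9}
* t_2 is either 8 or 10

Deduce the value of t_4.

The 8 variables together cover exactly {3, 4, 5, 6, 7, 8, 9, 10} — 8 values for 8 variables — and 3 appears only in t_3's list, so t_3 = 3.
The 7 still-open variables together cover exactly {4, 5, 6, 7, 8, 9, 10} — 7 values for 7 variables — and 7 appears only in t_7's list, so t_7 = 7.
t_1 and t_8 between them cover only {4, 8} — a naked pair. Remove those values from t_2, t_5, t_6.
t_2 has just one choice, so t_2 = 10. Strike 10 from t_4, t_5.
So t_4 = 6.

6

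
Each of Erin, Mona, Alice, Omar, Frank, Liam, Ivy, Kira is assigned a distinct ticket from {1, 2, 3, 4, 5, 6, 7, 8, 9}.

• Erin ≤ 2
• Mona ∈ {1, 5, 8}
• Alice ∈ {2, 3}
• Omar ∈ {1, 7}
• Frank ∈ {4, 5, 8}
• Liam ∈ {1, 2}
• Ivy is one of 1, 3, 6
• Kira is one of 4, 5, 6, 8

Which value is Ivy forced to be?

6

Among the 8 variables, 7 fits only Omar (and all 8 values in {1, 2, 3, 4, 5, 6, 7, 8} must be used), so Omar = 7.
Erin and Liam share exactly the 2 values {1, 2}; by pigeonhole those values go to them, so strike 1, 2 from Mona, Alice, Ivy.
That leaves Alice = 3. Eliminate 3 elsewhere: Ivy.
So Ivy = 6.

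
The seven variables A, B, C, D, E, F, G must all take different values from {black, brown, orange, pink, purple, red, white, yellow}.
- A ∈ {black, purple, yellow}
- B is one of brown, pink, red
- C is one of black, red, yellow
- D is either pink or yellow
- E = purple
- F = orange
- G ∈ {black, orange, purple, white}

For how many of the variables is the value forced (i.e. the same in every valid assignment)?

E has just one choice, so E = purple. So A, G can't be purple.
F must be orange (only option left). So G can't be orange.
Determined: E=purple, F=orange. The other variables each still have more than one consistent value. That makes 2.

2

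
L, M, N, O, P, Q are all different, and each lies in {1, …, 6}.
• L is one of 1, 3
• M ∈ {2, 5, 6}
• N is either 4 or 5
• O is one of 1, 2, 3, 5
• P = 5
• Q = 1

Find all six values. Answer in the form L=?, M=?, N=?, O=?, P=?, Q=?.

L=3, M=6, N=4, O=2, P=5, Q=1

P has just one choice, so P = 5. Remove 5 from M, N, O.
Q has just one choice, so Q = 1. Remove 1 from L, O.
L must be 3 (only option left). Remove 3 from O.
N must be 4 (only option left).
O must be 2 (only option left). Strike 2 from M.
M has just one choice, so M = 6.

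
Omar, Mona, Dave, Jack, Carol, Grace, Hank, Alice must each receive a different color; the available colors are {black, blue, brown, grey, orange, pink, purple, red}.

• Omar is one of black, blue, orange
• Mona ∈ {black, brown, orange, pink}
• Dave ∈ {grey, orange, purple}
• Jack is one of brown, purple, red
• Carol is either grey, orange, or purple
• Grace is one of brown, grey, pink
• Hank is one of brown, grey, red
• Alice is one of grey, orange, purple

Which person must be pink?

Among the 8 variables, blue fits only Omar (and all 8 values in {black, blue, brown, grey, orange, pink, purple, red} must be used), so Omar = blue.
Among the 7 still-open variables, black fits only Mona (and all 7 values in {black, brown, grey, orange, pink, purple, red} must be used), so Mona = black.
The 6 still-open variables together cover exactly {brown, grey, orange, pink, purple, red} — 6 values for 6 variables — and pink appears only in Grace's list, so Grace = pink.

Grace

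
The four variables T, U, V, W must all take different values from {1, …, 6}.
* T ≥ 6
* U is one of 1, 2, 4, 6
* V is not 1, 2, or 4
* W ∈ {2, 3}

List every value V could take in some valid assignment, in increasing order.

3, 5

T has just one choice, so T = 6. Eliminate 6 elsewhere: U, V.
No further eliminations apply; V can still be any of 3, 5.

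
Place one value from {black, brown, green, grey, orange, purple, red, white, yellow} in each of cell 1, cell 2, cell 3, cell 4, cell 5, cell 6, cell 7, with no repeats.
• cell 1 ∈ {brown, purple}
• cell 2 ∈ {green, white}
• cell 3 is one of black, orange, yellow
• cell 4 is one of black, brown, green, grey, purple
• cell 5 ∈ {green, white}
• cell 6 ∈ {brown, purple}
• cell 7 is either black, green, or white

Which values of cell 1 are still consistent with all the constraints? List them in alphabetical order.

brown, purple

cell 1 and cell 6 between them cover only {brown, purple} — a naked pair. Remove those values from cell 4.
cell 2 and cell 5 between them cover only {green, white} — a naked pair. Remove those values from cell 4, cell 7.
cell 7's domain is down to {black}, so cell 7 = black. Remove black from cell 3, cell 4.
That leaves cell 4 = grey.
No further eliminations apply; cell 1 can still be any of brown, purple.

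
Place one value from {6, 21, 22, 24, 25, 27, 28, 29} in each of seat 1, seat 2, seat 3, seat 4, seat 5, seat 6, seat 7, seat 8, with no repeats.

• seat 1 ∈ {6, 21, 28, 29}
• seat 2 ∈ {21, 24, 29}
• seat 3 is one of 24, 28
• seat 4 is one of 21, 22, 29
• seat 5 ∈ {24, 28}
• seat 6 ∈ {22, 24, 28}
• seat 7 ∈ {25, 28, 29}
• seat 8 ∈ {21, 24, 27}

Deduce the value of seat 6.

Among the 8 variables, 6 fits only seat 1 (and all 8 values in {6, 21, 22, 24, 25, 27, 28, 29} must be used), so seat 1 = 6.
The 7 still-open variables together cover exactly {21, 22, 24, 25, 27, 28, 29} — 7 values for 7 variables — and 25 appears only in seat 7's list, so seat 7 = 25.
The 6 still-open variables together cover exactly {21, 22, 24, 27, 28, 29} — 6 values for 6 variables — and 27 appears only in seat 8's list, so seat 8 = 27.
seat 3 and seat 5 share exactly the 2 values {24, 28}; by pigeonhole those values go to them, so strike 24, 28 from seat 2, seat 6.
So seat 6 = 22.

22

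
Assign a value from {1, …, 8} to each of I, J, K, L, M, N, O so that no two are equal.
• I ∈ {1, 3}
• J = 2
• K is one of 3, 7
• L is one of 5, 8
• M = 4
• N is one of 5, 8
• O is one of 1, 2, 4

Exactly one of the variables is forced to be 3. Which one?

J has just one choice, so J = 2. Strike 2 from O.
M must be 4 (only option left). Eliminate 4 elsewhere: O.
O must be 1 (only option left). So I can't be 1.
So 3 goes to I.

I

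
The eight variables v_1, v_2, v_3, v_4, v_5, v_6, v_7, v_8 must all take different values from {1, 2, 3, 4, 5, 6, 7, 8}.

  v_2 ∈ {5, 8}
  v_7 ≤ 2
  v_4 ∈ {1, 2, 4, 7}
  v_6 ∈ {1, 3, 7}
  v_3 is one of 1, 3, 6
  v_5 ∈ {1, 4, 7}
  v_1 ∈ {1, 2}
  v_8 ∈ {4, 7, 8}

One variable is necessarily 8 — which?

v_8

The 8 variables together cover exactly {1, 2, 3, 4, 5, 6, 7, 8} — 8 values for 8 variables — and 5 appears only in v_2's list, so v_2 = 5.
The 7 still-open variables draw from only 7 values {1, 2, 3, 4, 6, 7, 8}, so each is used; only v_3 can be 6, hence v_3 = 6.
The 6 still-open variables together cover exactly {1, 2, 3, 4, 7, 8} — 6 values for 6 variables — and 3 appears only in v_6's list, so v_6 = 3.
Among the 5 still-open variables, 8 fits only v_8 (and all 5 values in {1, 2, 4, 7, 8} must be used), so v_8 = 8.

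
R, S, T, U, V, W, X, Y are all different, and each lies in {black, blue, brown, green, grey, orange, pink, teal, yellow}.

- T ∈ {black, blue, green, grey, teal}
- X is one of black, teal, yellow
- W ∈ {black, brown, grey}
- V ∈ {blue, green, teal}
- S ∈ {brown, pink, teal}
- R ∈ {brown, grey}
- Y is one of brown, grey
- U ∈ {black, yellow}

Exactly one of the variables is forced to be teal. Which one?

X

Among the 8 variables, pink fits only S (and all 8 values in {black, blue, brown, green, grey, pink, teal, yellow} must be used), so S = pink.
R and Y share exactly the 2 values {brown, grey}; by pigeonhole those values go to them, so strike brown, grey from T, W.
W has just one choice, so W = black. Remove black from T, U, X.
U must be yellow (only option left). So X can't be yellow.
So teal goes to X.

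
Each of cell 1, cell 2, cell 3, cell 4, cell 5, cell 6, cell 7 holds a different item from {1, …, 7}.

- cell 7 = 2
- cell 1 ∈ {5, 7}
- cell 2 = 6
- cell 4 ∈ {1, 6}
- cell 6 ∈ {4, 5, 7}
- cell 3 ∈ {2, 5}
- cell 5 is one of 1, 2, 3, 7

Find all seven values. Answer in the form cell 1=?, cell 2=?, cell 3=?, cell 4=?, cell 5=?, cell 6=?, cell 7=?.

cell 2's domain is down to {6}, so cell 2 = 6. So cell 4 can't be 6.
That leaves cell 4 = 1. Remove 1 from cell 5.
cell 7's domain is down to {2}, so cell 7 = 2. Eliminate 2 elsewhere: cell 3, cell 5.
That leaves cell 3 = 5. Strike 5 from cell 1, cell 6.
cell 1's domain is down to {7}, so cell 1 = 7. So cell 5, cell 6 can't be 7.
That leaves cell 5 = 3.
cell 6's domain is down to {4}, so cell 6 = 4.

cell 1=7, cell 2=6, cell 3=5, cell 4=1, cell 5=3, cell 6=4, cell 7=2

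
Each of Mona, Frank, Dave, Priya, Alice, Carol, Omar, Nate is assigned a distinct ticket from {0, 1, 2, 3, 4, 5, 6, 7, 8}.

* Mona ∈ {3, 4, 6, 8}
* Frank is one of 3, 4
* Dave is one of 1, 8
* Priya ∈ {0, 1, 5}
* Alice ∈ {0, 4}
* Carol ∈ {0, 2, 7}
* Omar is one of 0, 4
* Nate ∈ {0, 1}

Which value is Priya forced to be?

The 2 variables Alice and Omar are confined to {0, 4}, which locks those values in; drop them from Mona, Frank, Priya, Carol, Nate.
Frank's domain is down to {3}, so Frank = 3. Strike 3 from Mona.
Nate's domain is down to {1}, so Nate = 1. So Dave, Priya can't be 1.
So Priya = 5.

5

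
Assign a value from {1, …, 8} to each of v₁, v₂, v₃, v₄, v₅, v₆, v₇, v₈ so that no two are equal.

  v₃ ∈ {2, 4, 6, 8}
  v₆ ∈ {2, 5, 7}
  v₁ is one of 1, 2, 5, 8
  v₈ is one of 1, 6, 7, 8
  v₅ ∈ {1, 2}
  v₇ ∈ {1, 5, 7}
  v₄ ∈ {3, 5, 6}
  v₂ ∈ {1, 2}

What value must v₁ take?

8

The 8 variables draw from only 8 values {1, 2, 3, 4, 5, 6, 7, 8}, so each is used; only v₄ can be 3, hence v₄ = 3.
The 7 still-open variables draw from only 7 values {1, 2, 4, 5, 6, 7, 8}, so each is used; only v₃ can be 4, hence v₃ = 4.
The 6 still-open variables draw from only 6 values {1, 2, 5, 6, 7, 8}, so each is used; only v₈ can be 6, hence v₈ = 6.
Among the 5 still-open variables, 8 fits only v₁ (and all 5 values in {1, 2, 5, 7, 8} must be used), so v₁ = 8.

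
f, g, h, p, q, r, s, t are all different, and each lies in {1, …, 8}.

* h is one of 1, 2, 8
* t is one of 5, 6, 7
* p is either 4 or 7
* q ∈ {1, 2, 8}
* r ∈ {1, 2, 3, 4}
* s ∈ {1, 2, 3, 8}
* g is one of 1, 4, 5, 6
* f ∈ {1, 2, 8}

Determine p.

f, h, q share exactly the 3 values {1, 2, 8}; by pigeonhole those values go to them, so strike 1, 2, 8 from g, r, s.
s must be 3 (only option left). So r can't be 3.
That leaves r = 4. So g, p can't be 4.
So p = 7.

7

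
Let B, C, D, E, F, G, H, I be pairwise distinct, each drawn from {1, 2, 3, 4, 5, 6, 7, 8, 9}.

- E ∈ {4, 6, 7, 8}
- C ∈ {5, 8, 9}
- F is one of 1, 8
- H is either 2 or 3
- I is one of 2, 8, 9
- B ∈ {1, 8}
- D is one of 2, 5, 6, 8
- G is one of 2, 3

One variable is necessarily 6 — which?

B and F between them cover only {1, 8} — a naked pair. Remove those values from C, D, E, I.
G and H share exactly the 2 values {2, 3}; by pigeonhole those values go to them, so strike 2, 3 from D, I.
I has just one choice, so I = 9. So C can't be 9.
C must be 5 (only option left). Remove 5 from D.
So 6 goes to D.

D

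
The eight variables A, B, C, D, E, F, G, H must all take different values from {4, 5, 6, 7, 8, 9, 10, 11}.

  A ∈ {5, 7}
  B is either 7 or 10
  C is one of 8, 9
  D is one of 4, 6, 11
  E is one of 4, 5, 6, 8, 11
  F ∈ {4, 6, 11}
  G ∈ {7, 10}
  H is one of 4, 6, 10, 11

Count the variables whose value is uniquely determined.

Among the 8 variables, 9 fits only C (and all 8 values in {4, 5, 6, 7, 8, 9, 10, 11} must be used), so C = 9.
The 7 still-open variables together cover exactly {4, 5, 6, 7, 8, 10, 11} — 7 values for 7 variables — and 8 appears only in E's list, so E = 8.
The 6 still-open variables together cover exactly {4, 5, 6, 7, 10, 11} — 6 values for 6 variables — and 5 appears only in A's list, so A = 5.
The 2 variables B and G are confined to {7, 10}, which locks those values in; drop them from H.
Determined: A=5, C=9, E=8. The other variables each still have more than one consistent value. That makes 3.

3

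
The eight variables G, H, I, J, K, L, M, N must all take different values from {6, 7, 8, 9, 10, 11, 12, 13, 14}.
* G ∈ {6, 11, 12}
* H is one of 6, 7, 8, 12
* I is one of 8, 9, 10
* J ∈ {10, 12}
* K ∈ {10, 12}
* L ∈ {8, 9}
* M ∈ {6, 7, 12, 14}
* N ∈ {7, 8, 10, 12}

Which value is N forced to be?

7

The 8 variables draw from only 8 values {6, 7, 8, 9, 10, 11, 12, 14}, so each is used; only G can be 11, hence G = 11.
Among the 7 still-open variables, 14 fits only M (and all 7 values in {6, 7, 8, 9, 10, 12, 14} must be used), so M = 14.
The 6 still-open variables together cover exactly {6, 7, 8, 9, 10, 12} — 6 values for 6 variables — and 6 appears only in H's list, so H = 6.
Among the 5 still-open variables, 7 fits only N (and all 5 values in {7, 8, 9, 10, 12} must be used), so N = 7.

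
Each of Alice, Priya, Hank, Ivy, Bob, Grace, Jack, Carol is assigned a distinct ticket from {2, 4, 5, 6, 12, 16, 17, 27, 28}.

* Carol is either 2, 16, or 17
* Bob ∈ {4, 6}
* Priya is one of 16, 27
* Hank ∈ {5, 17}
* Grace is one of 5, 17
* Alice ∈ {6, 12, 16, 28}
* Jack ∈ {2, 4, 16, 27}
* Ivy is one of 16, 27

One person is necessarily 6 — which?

The 2 variables Priya and Ivy are confined to {16, 27}, which locks those values in; drop them from Alice, Jack, Carol.
Hank and Grace between them cover only {5, 17} — a naked pair. Remove those values from Carol.
Carol must be 2 (only option left). Eliminate 2 elsewhere: Jack.
Jack's domain is down to {4}, so Jack = 4. So Bob can't be 4.
So 6 goes to Bob.

Bob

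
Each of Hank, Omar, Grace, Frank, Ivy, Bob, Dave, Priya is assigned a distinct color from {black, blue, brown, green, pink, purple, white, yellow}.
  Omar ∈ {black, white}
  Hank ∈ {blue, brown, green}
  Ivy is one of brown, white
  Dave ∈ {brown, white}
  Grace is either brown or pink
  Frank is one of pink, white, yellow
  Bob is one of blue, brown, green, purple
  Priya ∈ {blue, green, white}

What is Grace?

pink

The 8 variables draw from only 8 values {black, blue, brown, green, pink, purple, white, yellow}, so each is used; only Omar can be black, hence Omar = black.
The 7 still-open variables draw from only 7 values {blue, brown, green, pink, purple, white, yellow}, so each is used; only Bob can be purple, hence Bob = purple.
The 6 still-open variables draw from only 6 values {blue, brown, green, pink, white, yellow}, so each is used; only Frank can be yellow, hence Frank = yellow.
The 5 still-open variables draw from only 5 values {blue, brown, green, pink, white}, so each is used; only Grace can be pink, hence Grace = pink.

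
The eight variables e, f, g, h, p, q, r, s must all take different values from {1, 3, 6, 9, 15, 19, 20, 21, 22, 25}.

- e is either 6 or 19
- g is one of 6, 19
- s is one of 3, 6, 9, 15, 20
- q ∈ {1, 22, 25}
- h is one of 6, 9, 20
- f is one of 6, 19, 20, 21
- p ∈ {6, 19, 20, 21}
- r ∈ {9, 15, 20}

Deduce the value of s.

e and g between them cover only {6, 19} — a naked pair. Remove those values from f, h, p, s.
The 2 variables f and p are confined to {20, 21}, which locks those values in; drop them from h, r, s.
h has just one choice, so h = 9. Strike 9 from r, s.
r must be 15 (only option left). Strike 15 from s.
So s = 3.

3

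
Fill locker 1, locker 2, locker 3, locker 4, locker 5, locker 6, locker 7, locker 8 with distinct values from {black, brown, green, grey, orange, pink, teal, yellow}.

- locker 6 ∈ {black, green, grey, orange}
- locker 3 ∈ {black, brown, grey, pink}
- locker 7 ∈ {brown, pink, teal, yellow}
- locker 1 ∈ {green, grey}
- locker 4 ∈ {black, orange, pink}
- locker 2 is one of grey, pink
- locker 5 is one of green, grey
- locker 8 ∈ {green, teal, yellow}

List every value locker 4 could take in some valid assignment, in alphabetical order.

locker 1 and locker 5 between them cover only {green, grey} — a naked pair. Remove those values from locker 2, locker 3, locker 6, locker 8.
locker 2 has just one choice, so locker 2 = pink. Eliminate pink elsewhere: locker 3, locker 4, locker 7.
locker 4 and locker 6 share exactly the 2 values {black, orange}; by pigeonhole those values go to them, so strike black, orange from locker 3.
locker 3 must be brown (only option left). Strike brown from locker 7.
No further eliminations apply; locker 4 can still be any of black, orange.

black, orange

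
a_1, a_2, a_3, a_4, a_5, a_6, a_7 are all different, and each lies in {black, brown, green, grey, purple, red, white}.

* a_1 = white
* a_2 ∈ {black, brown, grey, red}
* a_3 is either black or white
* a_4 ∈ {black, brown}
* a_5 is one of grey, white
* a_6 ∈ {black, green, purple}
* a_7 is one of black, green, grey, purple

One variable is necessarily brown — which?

a_1 has just one choice, so a_1 = white. So a_3, a_5 can't be white.
a_3 must be black (only option left). Eliminate black elsewhere: a_2, a_4, a_6, a_7.
So brown goes to a_4.

a_4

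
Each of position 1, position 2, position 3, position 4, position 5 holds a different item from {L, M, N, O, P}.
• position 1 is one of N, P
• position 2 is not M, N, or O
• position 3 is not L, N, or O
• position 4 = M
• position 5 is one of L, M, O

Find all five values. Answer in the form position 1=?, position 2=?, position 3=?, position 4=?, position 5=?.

position 4's domain is down to {M}, so position 4 = M. So position 3, position 5 can't be M.
position 3 must be P (only option left). Eliminate P elsewhere: position 1, position 2.
position 1 has just one choice, so position 1 = N.
position 2 must be L (only option left). Remove L from position 5.
That leaves position 5 = O.

position 1=N, position 2=L, position 3=P, position 4=M, position 5=O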